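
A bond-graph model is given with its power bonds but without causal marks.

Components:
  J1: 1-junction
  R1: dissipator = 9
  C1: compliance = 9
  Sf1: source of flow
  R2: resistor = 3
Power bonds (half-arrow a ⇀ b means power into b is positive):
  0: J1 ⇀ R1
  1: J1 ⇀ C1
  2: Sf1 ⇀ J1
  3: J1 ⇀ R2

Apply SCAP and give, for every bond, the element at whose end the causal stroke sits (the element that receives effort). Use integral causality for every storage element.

b0 stroke→J1
b1 stroke→J1
b2 stroke→Sf1
b3 stroke→J1

β2 →Sf1  (Sf1 fixes flow; stroke at Sf1)
β0 →J1  (J1 flow already set via bond 2)
β1 →J1  (J1 flow already set via bond 2)
β3 →J1  (J1: bond 2 brought flow, rest push out)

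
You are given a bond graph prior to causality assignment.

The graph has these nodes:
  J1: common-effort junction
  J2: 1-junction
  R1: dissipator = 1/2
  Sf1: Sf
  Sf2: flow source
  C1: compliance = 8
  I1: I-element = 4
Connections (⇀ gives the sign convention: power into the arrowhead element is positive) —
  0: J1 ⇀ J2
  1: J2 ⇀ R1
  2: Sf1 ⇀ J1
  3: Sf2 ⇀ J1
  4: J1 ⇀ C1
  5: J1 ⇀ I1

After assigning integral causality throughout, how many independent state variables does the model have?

bond 2 →Sf1  (Sf1: flow source, stroke at near end)
bond 3 →Sf2  (Sf2: flow source, stroke at near end)
bond 4 →J1  (C1 outputs effort q/C1)
bond 0 →J2  (0-jn J1 has e-setter on 4)
bond 5 →I1  (J1: bond 4 brought effort, rest push out)
bond 1 →R1  (J2: last free bond brings flow in)

2  (C1, I1 all integral)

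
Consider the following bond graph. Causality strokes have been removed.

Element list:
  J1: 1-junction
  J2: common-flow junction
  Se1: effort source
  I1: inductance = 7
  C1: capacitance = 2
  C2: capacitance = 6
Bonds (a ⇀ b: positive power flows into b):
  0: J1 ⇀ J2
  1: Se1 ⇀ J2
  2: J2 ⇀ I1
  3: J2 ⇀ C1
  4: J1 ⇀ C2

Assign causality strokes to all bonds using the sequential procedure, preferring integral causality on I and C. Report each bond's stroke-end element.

#1 →J2  (Se1 (Se) sets effort on bond)
#2 →I1  (I1 outputs flow p/I1)
#0 →J2  (common-f at J2 fixed by 2)
#3 →J2  (common-f at J2 fixed by 2)
#4 →J1  (1-jn J1 has f-setter on 0)

b0 stroke→J2
b1 stroke→J2
b2 stroke→I1
b3 stroke→J2
b4 stroke→J1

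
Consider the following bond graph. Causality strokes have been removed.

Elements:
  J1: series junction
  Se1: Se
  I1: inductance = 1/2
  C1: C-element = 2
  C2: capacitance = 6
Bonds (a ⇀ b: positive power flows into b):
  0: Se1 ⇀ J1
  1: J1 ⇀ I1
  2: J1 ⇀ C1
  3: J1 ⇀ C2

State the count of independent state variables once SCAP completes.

3  (C1, C2, I1 all integral)

bond 0 stroke at J1  (source Se1 imposes e)
bond 1 stroke at I1  (I1: I, integral causality)
bond 2 stroke at J1  (J1: bond 1 brought flow, rest push out)
bond 3 stroke at J1  (common-f at J1 fixed by 1)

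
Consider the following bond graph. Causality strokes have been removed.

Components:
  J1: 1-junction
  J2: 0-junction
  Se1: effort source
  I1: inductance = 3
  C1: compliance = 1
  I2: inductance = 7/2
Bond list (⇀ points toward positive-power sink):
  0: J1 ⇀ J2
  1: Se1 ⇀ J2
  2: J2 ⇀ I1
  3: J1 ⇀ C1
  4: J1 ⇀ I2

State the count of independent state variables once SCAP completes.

3  (C1, I1, I2 all integral)

#1 |J2  (Se1: effort source, stroke at far end)
#0 |J1  (0-jn J2 has e-setter on 1)
#2 |I1  (common-e at J2 fixed by 1)
#3 |J1  (prefer integral on C1)
#4 |I2  (closing 1-jn rule on J1)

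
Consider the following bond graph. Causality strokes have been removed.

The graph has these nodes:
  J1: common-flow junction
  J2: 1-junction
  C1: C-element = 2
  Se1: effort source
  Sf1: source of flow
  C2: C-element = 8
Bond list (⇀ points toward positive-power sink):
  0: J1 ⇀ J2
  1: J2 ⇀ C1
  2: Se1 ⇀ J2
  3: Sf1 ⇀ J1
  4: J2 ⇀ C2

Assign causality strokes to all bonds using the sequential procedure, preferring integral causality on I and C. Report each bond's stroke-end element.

b2 |J2  (source Se1 imposes e)
b3 |Sf1  (Sf1: flow source, stroke at near end)
b0 |J1  (J1 flow already set via bond 3)
b1 |J2  (J2 flow already set via bond 0)
b4 |J2  (J2: bond 0 brought flow, rest push out)

bond 0 stroke→J1
bond 1 stroke→J2
bond 2 stroke→J2
bond 3 stroke→Sf1
bond 4 stroke→J2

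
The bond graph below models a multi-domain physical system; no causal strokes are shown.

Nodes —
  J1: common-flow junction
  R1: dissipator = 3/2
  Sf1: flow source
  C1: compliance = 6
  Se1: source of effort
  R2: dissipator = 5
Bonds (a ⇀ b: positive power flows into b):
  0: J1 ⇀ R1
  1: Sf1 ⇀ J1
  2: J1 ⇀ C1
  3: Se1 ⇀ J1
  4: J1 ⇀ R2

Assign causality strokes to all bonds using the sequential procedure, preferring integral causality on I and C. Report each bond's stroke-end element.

#0 →J1
#1 →Sf1
#2 →J1
#3 →J1
#4 →J1

bond 1 stroke→Sf1  (Sf1 fixes flow; stroke at Sf1)
bond 3 stroke→J1  (Se1 (Se) sets effort on bond)
bond 0 stroke→J1  (common-f at J1 fixed by 1)
bond 2 stroke→J1  (J1: bond 1 brought flow, rest push out)
bond 4 stroke→J1  (common-f at J1 fixed by 1)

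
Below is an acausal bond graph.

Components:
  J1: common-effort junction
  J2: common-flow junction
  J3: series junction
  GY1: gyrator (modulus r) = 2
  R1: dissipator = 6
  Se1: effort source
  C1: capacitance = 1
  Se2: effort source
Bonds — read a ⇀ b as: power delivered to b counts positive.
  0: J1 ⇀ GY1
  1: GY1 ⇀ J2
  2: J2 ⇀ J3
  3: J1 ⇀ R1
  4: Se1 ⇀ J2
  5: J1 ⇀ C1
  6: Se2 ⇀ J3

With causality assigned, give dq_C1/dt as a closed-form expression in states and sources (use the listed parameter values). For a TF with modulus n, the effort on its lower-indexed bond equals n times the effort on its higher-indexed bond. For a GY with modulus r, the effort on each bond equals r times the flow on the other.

dq_C1/dt = E_Se1/2 + E_Se2/2 - q_C1/6

bond 4 |J2  (Se1: effort source, stroke at far end)
bond 6 |J3  (source Se2 imposes e)
bond 2 |J2  (J3: last free bond brings flow in)
bond 1 |GY1  (J2 needs exactly one f-in)
bond 0 |GY1  (GY1: gyrator matches bond 1)
bond 5 |J1  (C1: C, integral causality)
bond 3 |R1  (J1: bond 5 brought effort, rest push out)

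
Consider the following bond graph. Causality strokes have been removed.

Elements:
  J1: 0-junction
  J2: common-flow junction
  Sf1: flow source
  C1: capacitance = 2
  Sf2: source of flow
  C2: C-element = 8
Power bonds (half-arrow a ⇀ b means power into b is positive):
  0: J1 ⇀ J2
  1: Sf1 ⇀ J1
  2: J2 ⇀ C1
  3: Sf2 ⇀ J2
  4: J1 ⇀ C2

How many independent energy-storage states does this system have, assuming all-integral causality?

b1 stroke→Sf1  (Sf1 (Sf) sets flow on bond)
b3 stroke→Sf2  (source Sf2 imposes f)
b0 stroke→J2  (J2: bond 3 brought flow, rest push out)
b2 stroke→J2  (J2: bond 3 brought flow, rest push out)
b4 stroke→J1  (closing 0-jn rule on J1)

2  (C1, C2 all integral)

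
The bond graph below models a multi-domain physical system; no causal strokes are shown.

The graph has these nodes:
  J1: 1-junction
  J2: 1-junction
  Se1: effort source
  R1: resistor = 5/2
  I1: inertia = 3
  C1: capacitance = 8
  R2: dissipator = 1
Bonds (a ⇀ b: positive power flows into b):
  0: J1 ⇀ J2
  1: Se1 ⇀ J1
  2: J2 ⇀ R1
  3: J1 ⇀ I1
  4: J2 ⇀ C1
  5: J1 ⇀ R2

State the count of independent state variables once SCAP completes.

2  (C1, I1 all integral)

β1 stroke→J1  (source Se1 imposes e)
β3 stroke→I1  (I1 integral (f out))
β0 stroke→J1  (J1 flow already set via bond 3)
β5 stroke→J1  (1-jn J1 has f-setter on 3)
β2 stroke→J2  (J2: bond 0 brought flow, rest push out)
β4 stroke→J2  (J2: bond 0 brought flow, rest push out)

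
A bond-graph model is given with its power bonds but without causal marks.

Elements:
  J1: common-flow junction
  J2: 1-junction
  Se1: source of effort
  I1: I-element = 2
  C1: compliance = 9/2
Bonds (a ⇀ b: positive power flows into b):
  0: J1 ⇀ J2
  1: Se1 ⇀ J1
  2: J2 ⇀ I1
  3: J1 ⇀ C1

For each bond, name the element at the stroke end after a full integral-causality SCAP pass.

bond 0 stroke at J2
bond 1 stroke at J1
bond 2 stroke at I1
bond 3 stroke at J1

β1 →J1  (Se1 fixes effort; stroke away)
β2 →I1  (I1: I, integral causality)
β0 →J2  (common-f at J2 fixed by 2)
β3 →J1  (1-jn J1 has f-setter on 0)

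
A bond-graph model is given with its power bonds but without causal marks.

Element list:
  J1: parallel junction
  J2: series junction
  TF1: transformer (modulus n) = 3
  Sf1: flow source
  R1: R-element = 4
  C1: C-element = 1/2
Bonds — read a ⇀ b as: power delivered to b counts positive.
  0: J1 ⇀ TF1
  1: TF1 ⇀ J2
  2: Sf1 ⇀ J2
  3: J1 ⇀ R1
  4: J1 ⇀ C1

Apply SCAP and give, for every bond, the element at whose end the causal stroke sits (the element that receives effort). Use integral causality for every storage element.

β0 |TF1
β1 |J2
β2 |Sf1
β3 |R1
β4 |J1

#2 stroke at Sf1  (Sf1: flow source, stroke at near end)
#1 stroke at J2  (1-jn J2 has f-setter on 2)
#0 stroke at TF1  (TF TF1: opposite of bond 1)
#4 stroke at J1  (prefer integral on C1)
#3 stroke at R1  (0-jn J1 has e-setter on 4)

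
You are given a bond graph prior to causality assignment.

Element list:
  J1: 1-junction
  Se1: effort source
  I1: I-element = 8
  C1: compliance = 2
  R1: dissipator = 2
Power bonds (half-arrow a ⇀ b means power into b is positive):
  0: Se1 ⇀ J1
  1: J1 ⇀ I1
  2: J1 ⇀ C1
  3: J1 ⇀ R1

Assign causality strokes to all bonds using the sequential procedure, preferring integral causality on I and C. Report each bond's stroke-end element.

bond 0 stroke→J1
bond 1 stroke→I1
bond 2 stroke→J1
bond 3 stroke→J1

β0 |J1  (Se1: effort source, stroke at far end)
β1 |I1  (prefer integral on I1)
β2 |J1  (J1 flow already set via bond 1)
β3 |J1  (1-jn J1 has f-setter on 1)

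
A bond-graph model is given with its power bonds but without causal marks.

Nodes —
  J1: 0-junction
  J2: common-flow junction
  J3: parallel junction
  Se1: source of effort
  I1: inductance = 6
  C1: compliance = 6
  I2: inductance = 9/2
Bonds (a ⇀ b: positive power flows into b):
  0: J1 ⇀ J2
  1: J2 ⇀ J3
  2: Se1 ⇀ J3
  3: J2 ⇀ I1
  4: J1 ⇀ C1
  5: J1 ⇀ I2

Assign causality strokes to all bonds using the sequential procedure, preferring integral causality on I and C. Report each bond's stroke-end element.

b2 stroke at J3  (Se1 fixes effort; stroke away)
b1 stroke at J2  (0-jn J3 has e-setter on 2)
b3 stroke at I1  (prefer integral on I1)
b0 stroke at J2  (J2: bond 3 brought flow, rest push out)
b4 stroke at J1  (C1 outputs effort q/C1)
b5 stroke at I2  (0-jn J1 has e-setter on 4)

bond 0 stroke at J2
bond 1 stroke at J2
bond 2 stroke at J3
bond 3 stroke at I1
bond 4 stroke at J1
bond 5 stroke at I2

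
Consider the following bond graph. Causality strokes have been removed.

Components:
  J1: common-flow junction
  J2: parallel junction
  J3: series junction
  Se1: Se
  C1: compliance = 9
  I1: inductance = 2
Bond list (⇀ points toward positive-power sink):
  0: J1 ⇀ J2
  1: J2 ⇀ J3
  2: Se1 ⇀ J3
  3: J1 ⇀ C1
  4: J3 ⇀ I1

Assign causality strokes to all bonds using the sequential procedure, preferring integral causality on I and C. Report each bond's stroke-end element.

bond 2 stroke→J3  (Se1: effort source, stroke at far end)
bond 3 stroke→J1  (C1 outputs effort q/C1)
bond 0 stroke→J2  (J1: last free bond brings flow in)
bond 1 stroke→J3  (J2 effort already set via bond 0)
bond 4 stroke→I1  (J3 needs exactly one f-in)

bond 0 →J2
bond 1 →J3
bond 2 →J3
bond 3 →J1
bond 4 →I1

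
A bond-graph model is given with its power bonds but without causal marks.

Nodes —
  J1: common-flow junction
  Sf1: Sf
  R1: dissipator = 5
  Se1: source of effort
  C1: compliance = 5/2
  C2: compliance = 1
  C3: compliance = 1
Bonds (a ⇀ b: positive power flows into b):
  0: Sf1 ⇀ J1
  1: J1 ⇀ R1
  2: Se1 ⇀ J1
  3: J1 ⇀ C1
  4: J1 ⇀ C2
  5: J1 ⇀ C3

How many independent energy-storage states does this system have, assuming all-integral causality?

3  (C1, C2, C3 all integral)

#0 →Sf1  (Sf1: flow source, stroke at near end)
#2 →J1  (Se1 fixes effort; stroke away)
#1 →J1  (J1: bond 0 brought flow, rest push out)
#3 →J1  (1-jn J1 has f-setter on 0)
#4 →J1  (J1: bond 0 brought flow, rest push out)
#5 →J1  (J1 flow already set via bond 0)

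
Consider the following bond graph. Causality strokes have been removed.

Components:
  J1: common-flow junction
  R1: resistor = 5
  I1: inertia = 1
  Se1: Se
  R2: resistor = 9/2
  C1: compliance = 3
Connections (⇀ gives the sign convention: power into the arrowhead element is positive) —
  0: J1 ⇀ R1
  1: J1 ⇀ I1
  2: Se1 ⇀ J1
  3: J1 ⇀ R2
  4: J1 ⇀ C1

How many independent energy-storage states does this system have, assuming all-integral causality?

β2 →J1  (Se1 fixes effort; stroke away)
β1 →I1  (I1 outputs flow p/I1)
β0 →J1  (J1 flow already set via bond 1)
β3 →J1  (J1: bond 1 brought flow, rest push out)
β4 →J1  (1-jn J1 has f-setter on 1)

2  (C1, I1 all integral)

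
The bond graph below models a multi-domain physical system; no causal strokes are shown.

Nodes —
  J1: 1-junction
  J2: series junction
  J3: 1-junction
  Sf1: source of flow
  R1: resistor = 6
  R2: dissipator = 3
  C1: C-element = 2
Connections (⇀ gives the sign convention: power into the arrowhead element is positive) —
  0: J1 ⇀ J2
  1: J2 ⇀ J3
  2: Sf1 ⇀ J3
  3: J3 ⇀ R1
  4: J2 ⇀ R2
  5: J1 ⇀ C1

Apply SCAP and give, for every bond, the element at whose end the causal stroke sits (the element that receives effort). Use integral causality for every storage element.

β0 stroke at J2
β1 stroke at J3
β2 stroke at Sf1
β3 stroke at J3
β4 stroke at J2
β5 stroke at J1

b2 stroke→Sf1  (source Sf1 imposes f)
b1 stroke→J3  (common-f at J3 fixed by 2)
b3 stroke→J3  (1-jn J3 has f-setter on 2)
b0 stroke→J2  (1-jn J2 has f-setter on 1)
b4 stroke→J2  (common-f at J2 fixed by 1)
b5 stroke→J1  (J1 flow already set via bond 0)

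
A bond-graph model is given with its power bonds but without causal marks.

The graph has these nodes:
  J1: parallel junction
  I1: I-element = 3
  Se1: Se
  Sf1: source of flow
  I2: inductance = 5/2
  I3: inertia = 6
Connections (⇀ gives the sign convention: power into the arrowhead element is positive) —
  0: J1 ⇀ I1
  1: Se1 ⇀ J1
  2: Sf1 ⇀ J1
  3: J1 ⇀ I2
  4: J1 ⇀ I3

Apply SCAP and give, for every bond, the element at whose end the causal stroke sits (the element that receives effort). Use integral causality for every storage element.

bond 1 |J1  (Se1 fixes effort; stroke away)
bond 2 |Sf1  (Sf1 fixes flow; stroke at Sf1)
bond 0 |I1  (J1: bond 1 brought effort, rest push out)
bond 3 |I2  (common-e at J1 fixed by 1)
bond 4 |I3  (J1: bond 1 brought effort, rest push out)

b0 |I1
b1 |J1
b2 |Sf1
b3 |I2
b4 |I3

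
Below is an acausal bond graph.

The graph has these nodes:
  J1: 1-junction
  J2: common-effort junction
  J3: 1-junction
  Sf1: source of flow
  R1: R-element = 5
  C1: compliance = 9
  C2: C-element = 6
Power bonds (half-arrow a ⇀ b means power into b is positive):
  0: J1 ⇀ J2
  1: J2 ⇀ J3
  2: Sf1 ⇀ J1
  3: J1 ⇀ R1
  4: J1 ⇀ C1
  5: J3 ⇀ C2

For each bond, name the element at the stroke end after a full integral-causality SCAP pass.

b0 →J1
b1 →J2
b2 →Sf1
b3 →J1
b4 →J1
b5 →J3

bond 2 |Sf1  (Sf1: flow source, stroke at near end)
bond 0 |J1  (J1: bond 2 brought flow, rest push out)
bond 3 |J1  (J1 flow already set via bond 2)
bond 4 |J1  (J1: bond 2 brought flow, rest push out)
bond 1 |J2  (J2 needs exactly one e-in)
bond 5 |J3  (common-f at J3 fixed by 1)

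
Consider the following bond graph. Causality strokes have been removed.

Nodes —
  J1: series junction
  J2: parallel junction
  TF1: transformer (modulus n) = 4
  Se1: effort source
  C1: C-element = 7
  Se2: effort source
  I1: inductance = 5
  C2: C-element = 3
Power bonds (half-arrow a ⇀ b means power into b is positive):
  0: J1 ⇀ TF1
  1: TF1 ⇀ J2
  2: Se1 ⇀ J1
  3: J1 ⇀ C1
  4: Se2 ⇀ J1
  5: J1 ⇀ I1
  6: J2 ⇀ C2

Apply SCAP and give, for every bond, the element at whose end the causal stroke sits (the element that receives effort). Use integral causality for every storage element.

bond 2 →J1  (Se1: effort source, stroke at far end)
bond 4 →J1  (Se2 (Se) sets effort on bond)
bond 3 →J1  (C1 integral (e out))
bond 5 →I1  (I1 outputs flow p/I1)
bond 0 →J1  (J1 flow already set via bond 5)
bond 1 →TF1  (TF1 one-in-one-out from 0)
bond 6 →J2  (only one effort-in slot at J2)

bond 0 stroke→J1
bond 1 stroke→TF1
bond 2 stroke→J1
bond 3 stroke→J1
bond 4 stroke→J1
bond 5 stroke→I1
bond 6 stroke→J2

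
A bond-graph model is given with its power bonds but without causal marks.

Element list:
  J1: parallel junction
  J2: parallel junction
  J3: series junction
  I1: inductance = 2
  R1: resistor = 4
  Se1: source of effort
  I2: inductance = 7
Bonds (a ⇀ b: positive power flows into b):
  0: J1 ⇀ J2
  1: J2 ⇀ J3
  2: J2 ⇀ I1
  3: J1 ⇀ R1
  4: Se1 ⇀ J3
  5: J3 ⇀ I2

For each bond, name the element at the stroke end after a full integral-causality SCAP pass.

b4 stroke→J3  (Se1: effort source, stroke at far end)
b2 stroke→I1  (prefer integral on I1)
b5 stroke→I2  (prefer integral on I2)
b1 stroke→J3  (1-jn J3 has f-setter on 5)
b0 stroke→J2  (only one effort-in slot at J2)
b3 stroke→J1  (J1 needs exactly one e-in)

b0 stroke→J2
b1 stroke→J3
b2 stroke→I1
b3 stroke→J1
b4 stroke→J3
b5 stroke→I2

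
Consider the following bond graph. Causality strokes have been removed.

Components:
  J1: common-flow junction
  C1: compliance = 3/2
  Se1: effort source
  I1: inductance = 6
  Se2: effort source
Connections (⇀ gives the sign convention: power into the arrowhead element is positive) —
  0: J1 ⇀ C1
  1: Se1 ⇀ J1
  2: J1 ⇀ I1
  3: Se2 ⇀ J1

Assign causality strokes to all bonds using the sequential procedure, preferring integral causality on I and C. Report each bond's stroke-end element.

b0 →J1
b1 →J1
b2 →I1
b3 →J1

bond 1 stroke→J1  (Se1 fixes effort; stroke away)
bond 3 stroke→J1  (Se2 (Se) sets effort on bond)
bond 0 stroke→J1  (C1: C, integral causality)
bond 2 stroke→I1  (J1: last free bond brings flow in)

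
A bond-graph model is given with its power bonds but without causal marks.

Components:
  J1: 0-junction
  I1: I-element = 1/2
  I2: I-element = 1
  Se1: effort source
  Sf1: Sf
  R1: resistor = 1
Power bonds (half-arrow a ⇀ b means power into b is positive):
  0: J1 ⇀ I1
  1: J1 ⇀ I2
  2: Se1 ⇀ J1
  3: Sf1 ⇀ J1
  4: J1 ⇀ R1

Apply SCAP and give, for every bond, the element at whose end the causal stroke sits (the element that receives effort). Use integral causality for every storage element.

bond 0 stroke at I1
bond 1 stroke at I2
bond 2 stroke at J1
bond 3 stroke at Sf1
bond 4 stroke at R1

bond 2 |J1  (Se1: effort source, stroke at far end)
bond 3 |Sf1  (Sf1: flow source, stroke at near end)
bond 0 |I1  (0-jn J1 has e-setter on 2)
bond 1 |I2  (J1: bond 2 brought effort, rest push out)
bond 4 |R1  (J1: bond 2 brought effort, rest push out)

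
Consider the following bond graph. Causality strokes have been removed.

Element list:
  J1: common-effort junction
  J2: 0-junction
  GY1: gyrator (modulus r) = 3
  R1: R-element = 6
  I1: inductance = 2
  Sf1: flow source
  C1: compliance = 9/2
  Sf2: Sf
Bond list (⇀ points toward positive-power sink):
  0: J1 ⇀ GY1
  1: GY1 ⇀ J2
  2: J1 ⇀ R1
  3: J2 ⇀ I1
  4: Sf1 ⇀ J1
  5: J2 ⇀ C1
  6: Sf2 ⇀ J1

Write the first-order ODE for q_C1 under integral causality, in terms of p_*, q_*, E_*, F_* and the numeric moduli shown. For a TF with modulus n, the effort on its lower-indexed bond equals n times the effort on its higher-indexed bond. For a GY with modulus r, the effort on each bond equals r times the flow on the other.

#4 stroke→Sf1  (Sf1: flow source, stroke at near end)
#6 stroke→Sf2  (Sf2 (Sf) sets flow on bond)
#3 stroke→I1  (I1 outputs flow p/I1)
#5 stroke→J2  (C1 outputs effort q/C1)
#1 stroke→GY1  (J2: bond 5 brought effort, rest push out)
#0 stroke→GY1  (GY GY1: same side as bond 1)
#2 stroke→J1  (closing 0-jn rule on J1)

dq_C1/dt = 2*F_Sf1 + 2*F_Sf2 - p_I1/2 - 4*q_C1/27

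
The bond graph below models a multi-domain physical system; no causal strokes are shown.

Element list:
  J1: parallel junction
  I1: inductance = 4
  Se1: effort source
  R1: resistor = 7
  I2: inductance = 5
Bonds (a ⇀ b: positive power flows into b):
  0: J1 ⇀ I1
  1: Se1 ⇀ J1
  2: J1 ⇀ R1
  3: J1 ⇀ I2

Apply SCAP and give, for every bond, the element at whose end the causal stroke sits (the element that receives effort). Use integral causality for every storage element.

β0 →I1
β1 →J1
β2 →R1
β3 →I2

β1 |J1  (Se1: effort source, stroke at far end)
β0 |I1  (0-jn J1 has e-setter on 1)
β2 |R1  (J1 effort already set via bond 1)
β3 |I2  (J1: bond 1 brought effort, rest push out)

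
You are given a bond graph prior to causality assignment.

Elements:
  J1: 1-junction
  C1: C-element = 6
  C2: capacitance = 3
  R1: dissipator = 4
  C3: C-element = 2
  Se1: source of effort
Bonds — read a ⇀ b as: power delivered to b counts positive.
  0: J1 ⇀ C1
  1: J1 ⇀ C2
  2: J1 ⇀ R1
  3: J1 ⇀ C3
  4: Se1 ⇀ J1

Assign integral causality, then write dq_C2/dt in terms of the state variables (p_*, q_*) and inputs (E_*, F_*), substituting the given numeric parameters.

dq_C2/dt = E_Se1/4 - q_C1/24 - q_C2/12 - q_C3/8

b4 stroke at J1  (source Se1 imposes e)
b0 stroke at J1  (C1 integral (e out))
b1 stroke at J1  (C2 integral (e out))
b3 stroke at J1  (C3 integral (e out))
b2 stroke at R1  (closing 1-jn rule on J1)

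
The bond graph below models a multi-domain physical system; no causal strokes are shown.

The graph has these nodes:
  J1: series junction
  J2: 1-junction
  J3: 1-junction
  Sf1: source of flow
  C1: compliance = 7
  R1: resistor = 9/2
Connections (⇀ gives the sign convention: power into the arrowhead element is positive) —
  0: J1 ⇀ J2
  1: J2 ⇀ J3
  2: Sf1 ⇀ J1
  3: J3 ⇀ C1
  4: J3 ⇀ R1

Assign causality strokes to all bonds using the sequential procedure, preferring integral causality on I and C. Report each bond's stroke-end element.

β2 →Sf1  (source Sf1 imposes f)
β0 →J1  (J1 flow already set via bond 2)
β1 →J2  (common-f at J2 fixed by 0)
β3 →J3  (1-jn J3 has f-setter on 1)
β4 →J3  (J3 flow already set via bond 1)

#0 |J1
#1 |J2
#2 |Sf1
#3 |J3
#4 |J3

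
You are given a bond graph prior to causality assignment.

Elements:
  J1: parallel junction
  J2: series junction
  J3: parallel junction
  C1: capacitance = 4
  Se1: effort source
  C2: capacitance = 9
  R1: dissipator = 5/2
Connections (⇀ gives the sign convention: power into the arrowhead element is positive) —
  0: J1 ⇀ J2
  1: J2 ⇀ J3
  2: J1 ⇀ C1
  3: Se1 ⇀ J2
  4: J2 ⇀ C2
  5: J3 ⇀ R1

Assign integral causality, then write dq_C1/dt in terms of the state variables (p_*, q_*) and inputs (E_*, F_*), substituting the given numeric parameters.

#3 stroke at J2  (Se1 fixes effort; stroke away)
#2 stroke at J1  (C1 outputs effort q/C1)
#0 stroke at J2  (common-e at J1 fixed by 2)
#4 stroke at J2  (C2: C, integral causality)
#1 stroke at J3  (J2: last free bond brings flow in)
#5 stroke at R1  (J3 effort already set via bond 1)

dq_C1/dt = -2*E_Se1/5 - q_C1/10 + 2*q_C2/45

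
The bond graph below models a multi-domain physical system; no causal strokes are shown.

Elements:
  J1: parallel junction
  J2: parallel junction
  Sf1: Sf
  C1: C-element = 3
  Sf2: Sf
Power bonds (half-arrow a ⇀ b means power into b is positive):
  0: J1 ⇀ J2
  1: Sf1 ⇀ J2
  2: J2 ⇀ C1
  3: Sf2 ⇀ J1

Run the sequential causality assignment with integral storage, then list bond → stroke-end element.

β0 stroke→J1
β1 stroke→Sf1
β2 stroke→J2
β3 stroke→Sf2

bond 1 →Sf1  (Sf1 fixes flow; stroke at Sf1)
bond 3 →Sf2  (Sf2 (Sf) sets flow on bond)
bond 0 →J1  (J1 needs exactly one e-in)
bond 2 →J2  (only one effort-in slot at J2)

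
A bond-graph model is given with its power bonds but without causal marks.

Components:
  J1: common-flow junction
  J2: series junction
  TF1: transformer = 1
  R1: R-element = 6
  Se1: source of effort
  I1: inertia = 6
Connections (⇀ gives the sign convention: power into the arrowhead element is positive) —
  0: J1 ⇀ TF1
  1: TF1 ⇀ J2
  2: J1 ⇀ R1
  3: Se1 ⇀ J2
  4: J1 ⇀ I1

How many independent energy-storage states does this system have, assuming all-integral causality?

#3 |J2  (Se1 fixes effort; stroke away)
#1 |TF1  (closing 1-jn rule on J2)
#0 |J1  (TF1: transformer flips bond 1)
#4 |I1  (I1 integral (f out))
#2 |J1  (1-jn J1 has f-setter on 4)

1  (I1 all integral)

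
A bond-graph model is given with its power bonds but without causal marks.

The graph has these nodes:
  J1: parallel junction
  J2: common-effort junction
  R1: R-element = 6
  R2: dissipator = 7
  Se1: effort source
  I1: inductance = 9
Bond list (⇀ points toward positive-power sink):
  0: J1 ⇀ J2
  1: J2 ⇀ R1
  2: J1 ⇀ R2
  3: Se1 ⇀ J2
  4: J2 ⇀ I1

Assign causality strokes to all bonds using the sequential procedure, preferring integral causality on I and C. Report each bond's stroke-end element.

β3 stroke→J2  (source Se1 imposes e)
β0 stroke→J1  (J2 effort already set via bond 3)
β1 stroke→R1  (J2: bond 3 brought effort, rest push out)
β4 stroke→I1  (0-jn J2 has e-setter on 3)
β2 stroke→R2  (0-jn J1 has e-setter on 0)

#0 |J1
#1 |R1
#2 |R2
#3 |J2
#4 |I1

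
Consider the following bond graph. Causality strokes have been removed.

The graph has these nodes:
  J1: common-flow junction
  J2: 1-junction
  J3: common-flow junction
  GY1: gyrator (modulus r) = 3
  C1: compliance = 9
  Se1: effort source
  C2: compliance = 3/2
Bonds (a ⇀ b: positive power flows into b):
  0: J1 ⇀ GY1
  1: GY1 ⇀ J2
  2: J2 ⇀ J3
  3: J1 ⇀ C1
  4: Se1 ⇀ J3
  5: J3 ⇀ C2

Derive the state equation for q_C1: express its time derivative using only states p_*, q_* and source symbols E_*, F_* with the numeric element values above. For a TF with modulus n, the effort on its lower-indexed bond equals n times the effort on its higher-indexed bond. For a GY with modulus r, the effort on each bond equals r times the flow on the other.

dq_C1/dt = -E_Se1/3 + 2*q_C2/9

#4 stroke at J3  (source Se1 imposes e)
#3 stroke at J1  (C1 integral (e out))
#0 stroke at GY1  (J1: last free bond brings flow in)
#1 stroke at GY1  (GY GY1: same side as bond 0)
#2 stroke at J2  (common-f at J2 fixed by 1)
#5 stroke at J3  (common-f at J3 fixed by 2)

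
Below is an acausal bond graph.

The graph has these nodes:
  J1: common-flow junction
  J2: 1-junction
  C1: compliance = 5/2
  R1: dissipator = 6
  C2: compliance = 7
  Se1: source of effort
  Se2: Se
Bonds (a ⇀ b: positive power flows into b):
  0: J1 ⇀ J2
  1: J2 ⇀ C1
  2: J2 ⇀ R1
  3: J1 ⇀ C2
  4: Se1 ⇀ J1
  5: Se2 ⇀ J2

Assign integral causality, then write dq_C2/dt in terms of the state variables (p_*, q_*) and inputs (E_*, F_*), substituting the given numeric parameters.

bond 4 stroke at J1  (Se1: effort source, stroke at far end)
bond 5 stroke at J2  (Se2: effort source, stroke at far end)
bond 1 stroke at J2  (prefer integral on C1)
bond 3 stroke at J1  (prefer integral on C2)
bond 0 stroke at J2  (J1 needs exactly one f-in)
bond 2 stroke at R1  (closing 1-jn rule on J2)

dq_C2/dt = E_Se1/6 + E_Se2/6 - q_C1/15 - q_C2/42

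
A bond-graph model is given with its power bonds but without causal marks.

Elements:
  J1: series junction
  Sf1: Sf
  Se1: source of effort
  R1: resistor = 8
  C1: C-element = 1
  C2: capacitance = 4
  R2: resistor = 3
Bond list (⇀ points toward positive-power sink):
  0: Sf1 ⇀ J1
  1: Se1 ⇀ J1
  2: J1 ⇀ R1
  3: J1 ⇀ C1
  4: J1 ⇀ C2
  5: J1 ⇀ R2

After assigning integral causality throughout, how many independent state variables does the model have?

#0 →Sf1  (Sf1 (Sf) sets flow on bond)
#1 →J1  (Se1 fixes effort; stroke away)
#2 →J1  (common-f at J1 fixed by 0)
#3 →J1  (J1 flow already set via bond 0)
#4 →J1  (J1: bond 0 brought flow, rest push out)
#5 →J1  (J1: bond 0 brought flow, rest push out)

2  (C1, C2 all integral)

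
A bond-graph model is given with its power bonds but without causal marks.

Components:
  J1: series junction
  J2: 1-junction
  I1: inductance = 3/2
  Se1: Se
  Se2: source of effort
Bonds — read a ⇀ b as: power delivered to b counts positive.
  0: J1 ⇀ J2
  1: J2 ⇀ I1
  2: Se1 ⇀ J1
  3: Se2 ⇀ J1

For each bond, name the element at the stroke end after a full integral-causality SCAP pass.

#2 →J1  (Se1 (Se) sets effort on bond)
#3 →J1  (Se2 fixes effort; stroke away)
#0 →J2  (J1: last free bond brings flow in)
#1 →I1  (J2: last free bond brings flow in)

β0 |J2
β1 |I1
β2 |J1
β3 |J1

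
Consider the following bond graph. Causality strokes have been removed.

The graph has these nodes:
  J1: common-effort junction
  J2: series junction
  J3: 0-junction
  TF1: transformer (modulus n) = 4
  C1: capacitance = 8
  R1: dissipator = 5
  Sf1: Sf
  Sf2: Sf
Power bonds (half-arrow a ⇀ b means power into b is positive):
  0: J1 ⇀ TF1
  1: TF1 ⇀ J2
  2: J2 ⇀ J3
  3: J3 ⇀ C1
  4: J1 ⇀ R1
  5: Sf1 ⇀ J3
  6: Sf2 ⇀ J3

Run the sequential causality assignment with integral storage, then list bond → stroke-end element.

b5 |Sf1  (source Sf1 imposes f)
b6 |Sf2  (Sf2 (Sf) sets flow on bond)
b3 |J3  (C1 integral (e out))
b2 |J2  (J3 effort already set via bond 3)
b1 |TF1  (J2: last free bond brings flow in)
b0 |J1  (TF1 one-in-one-out from 1)
b4 |R1  (0-jn J1 has e-setter on 0)

#0 →J1
#1 →TF1
#2 →J2
#3 →J3
#4 →R1
#5 →Sf1
#6 →Sf2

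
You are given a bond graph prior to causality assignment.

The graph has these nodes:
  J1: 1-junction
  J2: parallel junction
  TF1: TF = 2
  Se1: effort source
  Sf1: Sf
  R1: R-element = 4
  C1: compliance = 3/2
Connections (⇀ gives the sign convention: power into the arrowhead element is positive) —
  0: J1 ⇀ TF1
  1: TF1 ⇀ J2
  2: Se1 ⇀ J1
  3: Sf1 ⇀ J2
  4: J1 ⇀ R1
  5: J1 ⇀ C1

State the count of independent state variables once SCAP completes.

b2 stroke→J1  (Se1 (Se) sets effort on bond)
b3 stroke→Sf1  (Sf1 (Sf) sets flow on bond)
b1 stroke→J2  (only one effort-in slot at J2)
b0 stroke→TF1  (TF1 one-in-one-out from 1)
b4 stroke→J1  (common-f at J1 fixed by 0)
b5 stroke→J1  (J1 flow already set via bond 0)

1  (C1 all integral)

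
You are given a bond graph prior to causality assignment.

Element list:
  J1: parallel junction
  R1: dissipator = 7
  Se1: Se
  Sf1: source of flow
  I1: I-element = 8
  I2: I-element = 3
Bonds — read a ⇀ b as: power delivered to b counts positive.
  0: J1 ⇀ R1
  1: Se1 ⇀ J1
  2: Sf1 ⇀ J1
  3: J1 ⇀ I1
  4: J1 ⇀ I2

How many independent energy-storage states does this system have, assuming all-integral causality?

2  (I1, I2 all integral)

b1 |J1  (source Se1 imposes e)
b2 |Sf1  (source Sf1 imposes f)
b0 |R1  (J1 effort already set via bond 1)
b3 |I1  (common-e at J1 fixed by 1)
b4 |I2  (0-jn J1 has e-setter on 1)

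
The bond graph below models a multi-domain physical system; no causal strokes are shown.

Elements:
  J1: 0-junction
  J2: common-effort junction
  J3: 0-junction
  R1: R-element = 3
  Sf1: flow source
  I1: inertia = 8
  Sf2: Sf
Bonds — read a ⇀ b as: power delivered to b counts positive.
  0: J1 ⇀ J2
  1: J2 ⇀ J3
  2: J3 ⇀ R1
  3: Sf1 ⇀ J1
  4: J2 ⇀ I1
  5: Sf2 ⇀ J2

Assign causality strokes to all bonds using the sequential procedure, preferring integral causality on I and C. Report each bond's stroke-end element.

b3 stroke at Sf1  (Sf1 (Sf) sets flow on bond)
b5 stroke at Sf2  (Sf2: flow source, stroke at near end)
b0 stroke at J1  (J1 needs exactly one e-in)
b4 stroke at I1  (I1 integral (f out))
b1 stroke at J2  (only one effort-in slot at J2)
b2 stroke at J3  (only one effort-in slot at J3)

β0 |J1
β1 |J2
β2 |J3
β3 |Sf1
β4 |I1
β5 |Sf2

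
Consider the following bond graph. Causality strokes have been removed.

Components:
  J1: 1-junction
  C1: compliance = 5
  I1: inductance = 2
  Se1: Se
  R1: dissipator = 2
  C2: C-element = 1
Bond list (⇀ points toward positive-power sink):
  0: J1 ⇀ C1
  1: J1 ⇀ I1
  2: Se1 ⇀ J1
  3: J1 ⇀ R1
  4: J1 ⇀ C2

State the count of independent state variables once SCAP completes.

3  (C1, C2, I1 all integral)

#2 stroke→J1  (Se1 fixes effort; stroke away)
#0 stroke→J1  (C1 integral (e out))
#1 stroke→I1  (I1 integral (f out))
#3 stroke→J1  (common-f at J1 fixed by 1)
#4 stroke→J1  (J1 flow already set via bond 1)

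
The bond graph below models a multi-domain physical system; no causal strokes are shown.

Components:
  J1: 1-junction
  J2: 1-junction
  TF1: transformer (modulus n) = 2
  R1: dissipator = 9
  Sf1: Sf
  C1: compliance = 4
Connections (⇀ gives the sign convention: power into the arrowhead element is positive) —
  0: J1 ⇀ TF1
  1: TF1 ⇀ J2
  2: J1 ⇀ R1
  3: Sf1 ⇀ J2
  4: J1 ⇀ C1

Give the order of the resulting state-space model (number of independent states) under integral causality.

#3 |Sf1  (Sf1 fixes flow; stroke at Sf1)
#1 |J2  (J2 flow already set via bond 3)
#0 |TF1  (TF TF1: opposite of bond 1)
#2 |J1  (J1: bond 0 brought flow, rest push out)
#4 |J1  (common-f at J1 fixed by 0)

1  (C1 all integral)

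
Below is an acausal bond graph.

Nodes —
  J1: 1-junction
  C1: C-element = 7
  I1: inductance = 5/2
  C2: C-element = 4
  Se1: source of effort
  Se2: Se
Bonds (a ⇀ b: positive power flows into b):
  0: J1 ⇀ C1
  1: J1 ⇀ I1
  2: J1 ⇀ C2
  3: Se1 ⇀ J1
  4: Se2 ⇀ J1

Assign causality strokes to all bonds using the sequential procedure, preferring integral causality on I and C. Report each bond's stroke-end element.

#3 |J1  (Se1 (Se) sets effort on bond)
#4 |J1  (Se2 fixes effort; stroke away)
#0 |J1  (C1 integral (e out))
#1 |I1  (prefer integral on I1)
#2 |J1  (1-jn J1 has f-setter on 1)

#0 →J1
#1 →I1
#2 →J1
#3 →J1
#4 →J1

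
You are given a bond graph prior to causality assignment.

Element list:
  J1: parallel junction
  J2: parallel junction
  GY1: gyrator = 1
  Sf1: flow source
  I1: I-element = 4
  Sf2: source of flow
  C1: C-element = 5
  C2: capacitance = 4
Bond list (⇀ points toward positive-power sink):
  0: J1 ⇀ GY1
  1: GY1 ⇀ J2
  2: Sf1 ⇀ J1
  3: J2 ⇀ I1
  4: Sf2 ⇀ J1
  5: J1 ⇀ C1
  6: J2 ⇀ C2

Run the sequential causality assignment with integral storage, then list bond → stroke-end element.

β2 →Sf1  (source Sf1 imposes f)
β4 →Sf2  (Sf2 fixes flow; stroke at Sf2)
β3 →I1  (prefer integral on I1)
β5 →J1  (C1 integral (e out))
β0 →GY1  (J1 effort already set via bond 5)
β1 →GY1  (GY1 both-in/both-out from 0)
β6 →J2  (J2 needs exactly one e-in)

#0 stroke at GY1
#1 stroke at GY1
#2 stroke at Sf1
#3 stroke at I1
#4 stroke at Sf2
#5 stroke at J1
#6 stroke at J2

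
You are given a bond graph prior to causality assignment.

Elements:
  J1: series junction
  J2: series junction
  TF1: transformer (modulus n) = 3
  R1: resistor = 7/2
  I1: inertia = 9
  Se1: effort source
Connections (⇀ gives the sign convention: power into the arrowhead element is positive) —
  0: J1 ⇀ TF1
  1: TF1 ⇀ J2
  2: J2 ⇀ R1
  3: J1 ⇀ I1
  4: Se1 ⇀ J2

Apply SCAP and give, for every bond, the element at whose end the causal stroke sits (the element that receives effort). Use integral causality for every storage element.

#4 stroke→J2  (source Se1 imposes e)
#3 stroke→I1  (I1 integral (f out))
#0 stroke→J1  (J1 flow already set via bond 3)
#1 stroke→TF1  (TF TF1: opposite of bond 0)
#2 stroke→J2  (common-f at J2 fixed by 1)

#0 |J1
#1 |TF1
#2 |J2
#3 |I1
#4 |J2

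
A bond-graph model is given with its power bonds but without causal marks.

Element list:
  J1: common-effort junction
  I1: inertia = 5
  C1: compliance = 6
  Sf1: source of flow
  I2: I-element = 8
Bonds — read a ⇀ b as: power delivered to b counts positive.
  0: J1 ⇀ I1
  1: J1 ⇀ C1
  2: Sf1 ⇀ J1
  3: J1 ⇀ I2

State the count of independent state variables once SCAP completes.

bond 2 →Sf1  (Sf1 (Sf) sets flow on bond)
bond 0 →I1  (prefer integral on I1)
bond 1 →J1  (C1 outputs effort q/C1)
bond 3 →I2  (0-jn J1 has e-setter on 1)

3  (C1, I1, I2 all integral)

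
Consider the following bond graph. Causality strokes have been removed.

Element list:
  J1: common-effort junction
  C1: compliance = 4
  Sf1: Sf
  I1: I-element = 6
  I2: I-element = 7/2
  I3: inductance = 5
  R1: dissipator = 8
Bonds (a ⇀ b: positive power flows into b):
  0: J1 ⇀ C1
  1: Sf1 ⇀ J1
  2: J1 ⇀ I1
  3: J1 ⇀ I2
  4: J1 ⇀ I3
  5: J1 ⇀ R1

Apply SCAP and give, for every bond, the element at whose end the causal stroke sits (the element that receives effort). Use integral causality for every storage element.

bond 0 stroke at J1
bond 1 stroke at Sf1
bond 2 stroke at I1
bond 3 stroke at I2
bond 4 stroke at I3
bond 5 stroke at R1

#1 stroke→Sf1  (Sf1 (Sf) sets flow on bond)
#0 stroke→J1  (C1 integral (e out))
#2 stroke→I1  (J1 effort already set via bond 0)
#3 stroke→I2  (J1: bond 0 brought effort, rest push out)
#4 stroke→I3  (J1 effort already set via bond 0)
#5 stroke→R1  (J1: bond 0 brought effort, rest push out)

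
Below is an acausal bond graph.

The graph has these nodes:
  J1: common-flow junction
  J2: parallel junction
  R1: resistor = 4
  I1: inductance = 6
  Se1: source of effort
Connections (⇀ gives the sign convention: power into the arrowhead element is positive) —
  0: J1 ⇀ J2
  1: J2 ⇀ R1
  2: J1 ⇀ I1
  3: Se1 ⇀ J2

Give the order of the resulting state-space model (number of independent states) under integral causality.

b3 →J2  (source Se1 imposes e)
b0 →J1  (J2 effort already set via bond 3)
b1 →R1  (J2 effort already set via bond 3)
b2 →I1  (J1 needs exactly one f-in)

1  (I1 all integral)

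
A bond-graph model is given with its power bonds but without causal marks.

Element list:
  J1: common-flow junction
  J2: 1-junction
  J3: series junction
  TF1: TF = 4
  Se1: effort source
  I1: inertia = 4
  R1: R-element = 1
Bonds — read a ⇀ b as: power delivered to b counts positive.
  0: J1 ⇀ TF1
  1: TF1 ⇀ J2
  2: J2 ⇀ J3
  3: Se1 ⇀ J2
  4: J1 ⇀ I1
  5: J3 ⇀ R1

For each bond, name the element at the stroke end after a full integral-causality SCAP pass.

b0 |J1
b1 |TF1
b2 |J2
b3 |J2
b4 |I1
b5 |J3

b3 →J2  (Se1: effort source, stroke at far end)
b4 →I1  (prefer integral on I1)
b0 →J1  (J1 flow already set via bond 4)
b1 →TF1  (TF1 one-in-one-out from 0)
b2 →J2  (common-f at J2 fixed by 1)
b5 →J3  (1-jn J3 has f-setter on 2)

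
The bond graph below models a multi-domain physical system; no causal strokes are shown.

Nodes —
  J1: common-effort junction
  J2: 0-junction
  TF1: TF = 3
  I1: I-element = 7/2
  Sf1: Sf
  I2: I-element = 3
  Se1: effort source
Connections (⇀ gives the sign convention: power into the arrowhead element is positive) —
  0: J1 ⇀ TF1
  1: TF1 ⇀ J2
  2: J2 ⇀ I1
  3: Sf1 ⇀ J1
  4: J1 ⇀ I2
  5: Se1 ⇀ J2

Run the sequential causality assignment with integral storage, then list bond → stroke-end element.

bond 0 stroke at J1
bond 1 stroke at TF1
bond 2 stroke at I1
bond 3 stroke at Sf1
bond 4 stroke at I2
bond 5 stroke at J2

bond 3 →Sf1  (Sf1: flow source, stroke at near end)
bond 5 →J2  (Se1 fixes effort; stroke away)
bond 1 →TF1  (0-jn J2 has e-setter on 5)
bond 2 →I1  (common-e at J2 fixed by 5)
bond 0 →J1  (TF1: transformer flips bond 1)
bond 4 →I2  (0-jn J1 has e-setter on 0)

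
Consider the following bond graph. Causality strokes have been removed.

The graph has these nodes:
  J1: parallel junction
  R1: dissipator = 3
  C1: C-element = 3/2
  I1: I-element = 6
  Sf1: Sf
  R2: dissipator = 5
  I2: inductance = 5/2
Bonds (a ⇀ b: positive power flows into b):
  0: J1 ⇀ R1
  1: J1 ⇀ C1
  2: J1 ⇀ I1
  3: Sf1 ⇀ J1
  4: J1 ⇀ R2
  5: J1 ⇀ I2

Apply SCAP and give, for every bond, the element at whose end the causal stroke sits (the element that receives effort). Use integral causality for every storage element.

bond 3 →Sf1  (Sf1: flow source, stroke at near end)
bond 1 →J1  (C1 integral (e out))
bond 0 →R1  (J1: bond 1 brought effort, rest push out)
bond 2 →I1  (J1: bond 1 brought effort, rest push out)
bond 4 →R2  (common-e at J1 fixed by 1)
bond 5 →I2  (J1 effort already set via bond 1)

β0 |R1
β1 |J1
β2 |I1
β3 |Sf1
β4 |R2
β5 |I2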